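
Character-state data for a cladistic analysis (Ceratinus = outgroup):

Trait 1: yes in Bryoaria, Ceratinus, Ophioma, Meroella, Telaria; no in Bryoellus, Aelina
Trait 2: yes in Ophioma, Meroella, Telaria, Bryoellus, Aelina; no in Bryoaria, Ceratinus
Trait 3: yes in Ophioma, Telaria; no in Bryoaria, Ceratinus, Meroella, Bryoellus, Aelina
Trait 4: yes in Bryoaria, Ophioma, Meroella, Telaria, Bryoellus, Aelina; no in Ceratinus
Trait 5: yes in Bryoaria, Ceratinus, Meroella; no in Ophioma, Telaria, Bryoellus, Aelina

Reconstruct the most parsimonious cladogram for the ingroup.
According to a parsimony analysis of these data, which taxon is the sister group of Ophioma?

Telaria

Character polarity is set by the outgroup: the derived state is whichever differs from the outgroup's state, so for Trait 1, Trait 5 the derived state is 'no', and for the remaining characters it is 'yes'.
Only Aelina and Bryoellus show the derived state 'no' for Trait 1, supporting them as a clade.
Trait 2 (derived state 'yes') is shared by Aelina, Bryoellus, Meroella, Ophioma, and Telaria — a synapomorphy uniting that clade.
Only Ophioma and Telaria show the derived state 'yes' for Trait 3, supporting them as a clade.
All ingroup taxa share the derived state 'yes' for Trait 4; it defines the ingroup but does not resolve relationships within it.
Trait 5: derived state 'no' in Aelina, Bryoellus, Ophioma, and Telaria only — synapomorphy for {Aelina, Bryoellus, Ophioma, Telaria}.
Most parsimonious ingroup topology: ((((Bryoellus,Aelina),(Ophioma,Telaria)),Meroella),Bryoaria).
Ophioma and Telaria form a cherry on this tree, so they are sister taxa.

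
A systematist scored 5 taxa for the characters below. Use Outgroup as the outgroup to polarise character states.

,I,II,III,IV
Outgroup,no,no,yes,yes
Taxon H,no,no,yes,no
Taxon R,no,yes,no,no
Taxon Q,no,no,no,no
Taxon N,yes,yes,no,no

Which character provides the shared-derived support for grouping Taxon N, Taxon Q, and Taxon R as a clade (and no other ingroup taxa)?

III

Character polarity is set by the outgroup: the derived state is whichever differs from the outgroup's state, so for III, IV the derived state is 'no', and for the remaining characters it is 'yes'.
I: derived state 'yes' in Taxon N only — an autapomorphy, so it tells us nothing about relationships among taxa.
II: derived state 'yes' in Taxon N and Taxon R only — synapomorphy for {Taxon N, Taxon R}.
III: derived state 'no' in Taxon N, Taxon Q, and Taxon R only — synapomorphy for {Taxon N, Taxon Q, Taxon R}.
IV (derived state 'no') is shared by all ingroup taxa — unites the whole ingroup.
Most parsimonious ingroup topology: (Taxon H,((Taxon R,Taxon N),Taxon Q)).
The clade {Taxon N, Taxon Q, Taxon R} is supported by III: its derived state 'no' occurs in exactly those taxa and in no other taxon (including the outgroup).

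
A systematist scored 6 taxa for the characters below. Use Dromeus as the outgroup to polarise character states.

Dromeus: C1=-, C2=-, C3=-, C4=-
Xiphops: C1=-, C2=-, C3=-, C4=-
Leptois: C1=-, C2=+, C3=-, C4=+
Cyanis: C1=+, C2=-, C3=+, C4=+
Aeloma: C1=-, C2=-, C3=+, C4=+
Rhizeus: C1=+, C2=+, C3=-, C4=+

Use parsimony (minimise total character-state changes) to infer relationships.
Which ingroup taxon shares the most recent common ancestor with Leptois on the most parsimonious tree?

Rhizeus

The outgroup has state '-' for every character, so '+' is the derived state throughout.
C1 groups Cyanis and Rhizeus, which is incompatible with the clades supported by the remaining characters; treating it as convergent (homoplasy) costs fewer steps than any alternative tree.
Only Leptois and Rhizeus show the derived state '+' for C2, supporting them as a clade.
Only Aeloma and Cyanis show the derived state '+' for C3, supporting them as a clade.
C4 (derived state '+') is shared by Aeloma, Cyanis, Leptois, and Rhizeus — a synapomorphy uniting that clade.
Most parsimonious ingroup topology: (Xiphops,((Leptois,Rhizeus),(Cyanis,Aeloma))).
Leptois and Rhizeus form a cherry on this tree, so they are sister taxa.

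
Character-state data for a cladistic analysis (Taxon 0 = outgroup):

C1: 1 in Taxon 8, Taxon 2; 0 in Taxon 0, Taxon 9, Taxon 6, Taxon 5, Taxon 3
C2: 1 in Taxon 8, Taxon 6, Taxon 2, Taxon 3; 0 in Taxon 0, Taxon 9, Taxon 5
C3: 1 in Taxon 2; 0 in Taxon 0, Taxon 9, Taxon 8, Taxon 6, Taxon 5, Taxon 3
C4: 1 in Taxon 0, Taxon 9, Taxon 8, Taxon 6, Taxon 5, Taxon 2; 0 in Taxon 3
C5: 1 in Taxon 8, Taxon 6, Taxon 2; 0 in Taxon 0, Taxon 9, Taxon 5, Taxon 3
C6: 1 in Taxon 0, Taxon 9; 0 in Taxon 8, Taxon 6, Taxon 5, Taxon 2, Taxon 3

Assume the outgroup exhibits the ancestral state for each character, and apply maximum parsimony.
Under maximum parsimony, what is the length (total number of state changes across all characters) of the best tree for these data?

Character polarity is set by the outgroup: the derived state is whichever differs from the outgroup's state, so for C4, C6 the derived state is '0', and for the remaining characters it is '1'.
C1 (derived state '1') is shared by Taxon 2 and Taxon 8 — a synapomorphy uniting that clade.
C2 (derived state '1') is shared by Taxon 2, Taxon 3, Taxon 6, and Taxon 8 — a synapomorphy uniting that clade.
C3: derived state '1' in Taxon 2 only — an autapomorphy, so it tells us nothing about relationships among taxa.
C4: derived state '0' in Taxon 3 only — an autapomorphy, so it tells us nothing about relationships among taxa.
C5: derived state '1' in Taxon 2, Taxon 6, and Taxon 8 only — synapomorphy for {Taxon 2, Taxon 6, Taxon 8}.
C6: derived state '0' in Taxon 2, Taxon 3, Taxon 5, Taxon 6, and Taxon 8 only — synapomorphy for {Taxon 2, Taxon 3, Taxon 5, Taxon 6, Taxon 8}.
Most parsimonious ingroup topology: (Taxon 9,((((Taxon 8,Taxon 2),Taxon 6),Taxon 3),Taxon 5)).
Changes per character on this tree: C1: 1; C2: 1; C3: 1; C4: 1; C5: 1; C6: 1.
Total = 6.

6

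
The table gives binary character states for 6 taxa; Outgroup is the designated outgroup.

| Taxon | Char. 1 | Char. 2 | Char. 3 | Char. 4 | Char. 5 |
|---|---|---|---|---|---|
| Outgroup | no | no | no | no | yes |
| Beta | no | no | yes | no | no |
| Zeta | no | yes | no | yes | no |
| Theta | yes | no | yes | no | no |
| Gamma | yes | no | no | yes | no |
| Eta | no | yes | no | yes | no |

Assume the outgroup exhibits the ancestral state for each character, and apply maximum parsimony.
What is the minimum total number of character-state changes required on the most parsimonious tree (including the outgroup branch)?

Character polarity is set by the outgroup: the derived state is whichever differs from the outgroup's state, so for Char. 5 the derived state is 'no', and for the remaining characters it is 'yes'.
Char. 1 groups Gamma and Theta, which is incompatible with the clades supported by the remaining characters; treating it as convergent (homoplasy) costs fewer steps than any alternative tree.
Char. 2 (derived state 'yes') is shared by Eta and Zeta — a synapomorphy uniting that clade.
Char. 3: derived state 'yes' in Beta and Theta only — synapomorphy for {Beta, Theta}.
Only Eta, Gamma, and Zeta show the derived state 'yes' for Char. 4, supporting them as a clade.
All ingroup taxa share the derived state 'no' for Char. 5; it defines the ingroup but does not resolve relationships within it.
Most parsimonious ingroup topology: ((Beta,Theta),((Zeta,Eta),Gamma)).
Changes per character on this tree: Char. 1: 2; Char. 2: 1; Char. 3: 1; Char. 4: 1; Char. 5: 1.
Total = 6.

6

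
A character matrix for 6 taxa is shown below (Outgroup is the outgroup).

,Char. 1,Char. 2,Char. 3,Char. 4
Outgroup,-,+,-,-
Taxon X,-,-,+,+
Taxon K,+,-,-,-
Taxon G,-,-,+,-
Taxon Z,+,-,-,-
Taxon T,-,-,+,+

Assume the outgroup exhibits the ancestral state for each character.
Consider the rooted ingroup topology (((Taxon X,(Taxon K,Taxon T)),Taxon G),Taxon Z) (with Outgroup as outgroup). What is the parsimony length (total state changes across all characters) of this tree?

7

Map each character onto (((Taxon X,(Taxon K,Taxon T)),Taxon G),Taxon Z) (rooted by Outgroup) and count the minimum state changes it requires (Fitch parsimony):
Char. 1: 2; Char. 2: 1; Char. 3: 2; Char. 4: 2.
Total tree length = 7.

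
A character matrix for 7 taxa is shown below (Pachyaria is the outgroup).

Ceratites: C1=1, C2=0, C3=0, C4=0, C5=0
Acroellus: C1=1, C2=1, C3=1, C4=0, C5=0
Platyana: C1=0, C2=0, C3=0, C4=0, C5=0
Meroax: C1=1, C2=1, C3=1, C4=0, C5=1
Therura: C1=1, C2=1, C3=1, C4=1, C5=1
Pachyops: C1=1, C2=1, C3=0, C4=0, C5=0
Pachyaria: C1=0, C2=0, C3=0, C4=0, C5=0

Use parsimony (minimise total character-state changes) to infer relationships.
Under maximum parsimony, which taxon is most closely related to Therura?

The outgroup has state '0' for every character, so '1' is the derived state throughout.
Only Acroellus, Ceratites, Meroax, Pachyops, and Therura show the derived state '1' for C1, supporting them as a clade.
C2: derived state '1' in Acroellus, Meroax, Pachyops, and Therura only — synapomorphy for {Acroellus, Meroax, Pachyops, Therura}.
Only Acroellus, Meroax, and Therura show the derived state '1' for C3, supporting them as a clade.
C4 (derived state '1') is unique to Therura (autapomorphy; uninformative for grouping).
C5: derived state '1' in Meroax and Therura only — synapomorphy for {Meroax, Therura}.
Most parsimonious ingroup topology: (((((Therura,Meroax),Acroellus),Pachyops),Ceratites),Platyana).
Therura and Meroax form a cherry on this tree, so they are sister taxa.

Meroax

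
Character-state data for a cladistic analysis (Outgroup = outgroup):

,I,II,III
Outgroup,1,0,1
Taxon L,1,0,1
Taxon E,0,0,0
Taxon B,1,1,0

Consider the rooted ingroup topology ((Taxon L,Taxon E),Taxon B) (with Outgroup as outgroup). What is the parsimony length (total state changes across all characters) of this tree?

Map each character onto ((Taxon L,Taxon E),Taxon B) (rooted by Outgroup) and count the minimum state changes it requires (Fitch parsimony):
I: 1; II: 1; III: 2.
Total tree length = 4.

4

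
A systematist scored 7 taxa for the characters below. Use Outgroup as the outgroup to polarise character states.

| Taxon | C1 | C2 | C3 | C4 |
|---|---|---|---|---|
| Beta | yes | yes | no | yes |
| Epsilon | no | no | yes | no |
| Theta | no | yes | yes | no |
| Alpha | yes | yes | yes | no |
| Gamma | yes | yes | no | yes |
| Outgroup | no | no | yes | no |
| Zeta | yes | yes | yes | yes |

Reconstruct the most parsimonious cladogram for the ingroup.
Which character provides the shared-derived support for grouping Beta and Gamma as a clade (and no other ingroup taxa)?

Character polarity is set by the outgroup: the derived state is whichever differs from the outgroup's state, so for C3 the derived state is 'no', and for the remaining characters it is 'yes'.
C1: derived state 'yes' in Alpha, Beta, Gamma, and Zeta only — synapomorphy for {Alpha, Beta, Gamma, Zeta}.
C2 (derived state 'yes') is shared by Alpha, Beta, Gamma, Theta, and Zeta — a synapomorphy uniting that clade.
Only Beta and Gamma show the derived state 'no' for C3, supporting them as a clade.
Only Beta, Gamma, and Zeta show the derived state 'yes' for C4, supporting them as a clade.
Most parsimonious ingroup topology: (((Alpha,(Zeta,(Gamma,Beta))),Theta),Epsilon).
The clade {Beta, Gamma} is supported by C3: its derived state 'no' occurs in exactly those taxa and in no other taxon (including the outgroup).

C3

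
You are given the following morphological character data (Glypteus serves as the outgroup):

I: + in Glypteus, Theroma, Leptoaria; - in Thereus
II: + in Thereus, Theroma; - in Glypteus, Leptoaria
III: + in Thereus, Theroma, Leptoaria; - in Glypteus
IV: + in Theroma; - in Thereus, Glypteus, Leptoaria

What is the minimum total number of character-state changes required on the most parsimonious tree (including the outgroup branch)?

4

Character polarity is set by the outgroup: the derived state is whichever differs from the outgroup's state, so for I the derived state is '-', and for the remaining characters it is '+'.
I: derived state '-' in Thereus only — an autapomorphy, so it tells us nothing about relationships among taxa.
Only Thereus and Theroma show the derived state '+' for II, supporting them as a clade.
III (derived state '+') is shared by all ingroup taxa — unites the whole ingroup.
IV (derived state '+') is unique to Theroma (autapomorphy; uninformative for grouping).
Most parsimonious ingroup topology: ((Thereus,Theroma),Leptoaria).
Changes per character on this tree: I: 1; II: 1; III: 1; IV: 1.
Total = 4.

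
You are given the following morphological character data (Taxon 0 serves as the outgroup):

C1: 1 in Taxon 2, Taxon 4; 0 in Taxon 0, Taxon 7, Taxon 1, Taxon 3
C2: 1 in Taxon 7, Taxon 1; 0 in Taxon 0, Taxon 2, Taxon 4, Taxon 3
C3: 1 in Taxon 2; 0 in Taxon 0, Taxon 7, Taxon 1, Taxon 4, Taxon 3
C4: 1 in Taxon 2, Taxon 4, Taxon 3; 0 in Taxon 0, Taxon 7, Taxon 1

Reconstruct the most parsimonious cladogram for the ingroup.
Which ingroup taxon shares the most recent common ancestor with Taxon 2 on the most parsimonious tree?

Taxon 4

The outgroup has state '0' for every character, so '1' is the derived state throughout.
C1 (derived state '1') is shared by Taxon 2 and Taxon 4 — a synapomorphy uniting that clade.
Only Taxon 1 and Taxon 7 show the derived state '1' for C2, supporting them as a clade.
C3: derived state '1' in Taxon 2 only — an autapomorphy, so it tells us nothing about relationships among taxa.
Only Taxon 2, Taxon 3, and Taxon 4 show the derived state '1' for C4, supporting them as a clade.
Most parsimonious ingroup topology: ((Taxon 7,Taxon 1),((Taxon 2,Taxon 4),Taxon 3)).
Taxon 2 and Taxon 4 form a cherry on this tree, so they are sister taxa.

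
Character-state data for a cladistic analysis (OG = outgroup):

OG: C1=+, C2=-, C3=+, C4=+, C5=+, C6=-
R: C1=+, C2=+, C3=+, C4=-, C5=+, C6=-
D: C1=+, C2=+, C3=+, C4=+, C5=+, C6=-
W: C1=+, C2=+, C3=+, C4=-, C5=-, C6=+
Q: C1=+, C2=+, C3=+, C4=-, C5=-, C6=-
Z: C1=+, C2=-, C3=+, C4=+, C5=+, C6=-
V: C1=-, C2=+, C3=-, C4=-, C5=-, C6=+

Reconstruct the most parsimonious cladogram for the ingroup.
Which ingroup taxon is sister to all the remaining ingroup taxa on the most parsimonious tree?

Character polarity is set by the outgroup: the derived state is whichever differs from the outgroup's state, so for C1, C3, C4, C5 the derived state is '-', and for the remaining characters it is '+'.
C1: derived state '-' in V only — an autapomorphy, so it tells us nothing about relationships among taxa.
C2 (derived state '+') is shared by D, Q, R, V, and W — a synapomorphy uniting that clade.
C3: derived state '-' in V only — an autapomorphy, so it tells us nothing about relationships among taxa.
Only Q, R, V, and W show the derived state '-' for C4, supporting them as a clade.
Only Q, V, and W show the derived state '-' for C5, supporting them as a clade.
Only V and W show the derived state '+' for C6, supporting them as a clade.
Most parsimonious ingroup topology: (((R,((W,V),Q)),D),Z).
Z is sister to the clade containing all other ingroup taxa, so it is the earliest-diverging (most basal) ingroup lineage.

Z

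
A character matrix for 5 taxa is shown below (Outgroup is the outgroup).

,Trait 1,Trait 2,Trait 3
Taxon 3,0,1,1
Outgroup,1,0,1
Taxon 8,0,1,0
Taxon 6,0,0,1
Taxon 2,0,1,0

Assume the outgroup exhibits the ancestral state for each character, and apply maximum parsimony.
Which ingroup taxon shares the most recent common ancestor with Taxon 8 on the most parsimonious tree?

Taxon 2

Character polarity is set by the outgroup: the derived state is whichever differs from the outgroup's state, so for Trait 1, Trait 3 the derived state is '0', and for the remaining characters it is '1'.
All ingroup taxa share the derived state '0' for Trait 1; it defines the ingroup but does not resolve relationships within it.
Trait 2 (derived state '1') is shared by Taxon 2, Taxon 3, and Taxon 8 — a synapomorphy uniting that clade.
Only Taxon 2 and Taxon 8 show the derived state '0' for Trait 3, supporting them as a clade.
Most parsimonious ingroup topology: (((Taxon 2,Taxon 8),Taxon 3),Taxon 6).
Taxon 8 and Taxon 2 form a cherry on this tree, so they are sister taxa.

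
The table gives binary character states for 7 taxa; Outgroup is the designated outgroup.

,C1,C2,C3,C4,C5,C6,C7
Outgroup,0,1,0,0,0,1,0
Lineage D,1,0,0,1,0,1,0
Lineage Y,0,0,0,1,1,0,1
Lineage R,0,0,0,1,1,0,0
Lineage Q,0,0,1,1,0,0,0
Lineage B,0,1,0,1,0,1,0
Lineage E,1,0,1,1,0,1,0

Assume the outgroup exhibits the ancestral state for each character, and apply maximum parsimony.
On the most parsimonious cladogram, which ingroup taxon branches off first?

Character polarity is set by the outgroup: the derived state is whichever differs from the outgroup's state, so for C2, C6 the derived state is '0', and for the remaining characters it is '1'.
Only Lineage D and Lineage E show the derived state '1' for C1, supporting them as a clade.
C2 (derived state '0') is shared by Lineage D, Lineage E, Lineage Q, Lineage R, and Lineage Y — a synapomorphy uniting that clade.
C3 (state '1') occurs in Lineage E and Lineage Q but conflicts with the nesting implied by the other characters — most parsimoniously interpreted as homoplasy.
C4 (derived state '1') is shared by all ingroup taxa — unites the whole ingroup.
C5: derived state '1' in Lineage R and Lineage Y only — synapomorphy for {Lineage R, Lineage Y}.
C6 (derived state '0') is shared by Lineage Q, Lineage R, and Lineage Y — a synapomorphy uniting that clade.
C7 (derived state '1') is unique to Lineage Y (autapomorphy; uninformative for grouping).
Most parsimonious ingroup topology: (((Lineage D,Lineage E),((Lineage Y,Lineage R),Lineage Q)),Lineage B).
Lineage B is sister to the clade containing all other ingroup taxa, so it is the earliest-diverging (most basal) ingroup lineage.

Lineage B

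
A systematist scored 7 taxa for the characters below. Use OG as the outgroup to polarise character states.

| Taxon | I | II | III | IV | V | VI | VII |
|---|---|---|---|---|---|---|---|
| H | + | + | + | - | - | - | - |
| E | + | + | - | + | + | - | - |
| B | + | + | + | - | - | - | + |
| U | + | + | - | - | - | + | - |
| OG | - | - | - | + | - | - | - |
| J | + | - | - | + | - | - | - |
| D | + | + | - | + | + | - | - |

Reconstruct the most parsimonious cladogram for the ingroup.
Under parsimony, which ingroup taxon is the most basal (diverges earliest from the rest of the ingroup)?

Character polarity is set by the outgroup: the derived state is whichever differs from the outgroup's state, so for IV the derived state is '-', and for the remaining characters it is '+'.
I (derived state '+') is shared by all ingroup taxa — unites the whole ingroup.
Only B, D, E, H, and U show the derived state '+' for II, supporting them as a clade.
Only B and H show the derived state '+' for III, supporting them as a clade.
IV (derived state '-') is shared by B, H, and U — a synapomorphy uniting that clade.
Only D and E show the derived state '+' for V, supporting them as a clade.
VI (derived state '+') is unique to U (autapomorphy; uninformative for grouping).
VII (derived state '+') is unique to B (autapomorphy; uninformative for grouping).
Most parsimonious ingroup topology: ((((B,H),U),(E,D)),J).
J is sister to the clade containing all other ingroup taxa, so it is the earliest-diverging (most basal) ingroup lineage.

J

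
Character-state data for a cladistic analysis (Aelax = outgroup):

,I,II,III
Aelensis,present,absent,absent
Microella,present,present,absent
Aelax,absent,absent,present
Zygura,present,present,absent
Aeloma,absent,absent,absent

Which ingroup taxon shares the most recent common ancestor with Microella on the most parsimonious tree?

Character polarity is set by the outgroup: the derived state is whichever differs from the outgroup's state, so for III the derived state is 'absent', and for the remaining characters it is 'present'.
I (derived state 'present') is shared by Aelensis, Microella, and Zygura — a synapomorphy uniting that clade.
II: derived state 'present' in Microella and Zygura only — synapomorphy for {Microella, Zygura}.
III (derived state 'absent') is shared by all ingroup taxa — unites the whole ingroup.
Most parsimonious ingroup topology: ((Aelensis,(Microella,Zygura)),Aeloma).
Microella and Zygura form a cherry on this tree, so they are sister taxa.

Zygura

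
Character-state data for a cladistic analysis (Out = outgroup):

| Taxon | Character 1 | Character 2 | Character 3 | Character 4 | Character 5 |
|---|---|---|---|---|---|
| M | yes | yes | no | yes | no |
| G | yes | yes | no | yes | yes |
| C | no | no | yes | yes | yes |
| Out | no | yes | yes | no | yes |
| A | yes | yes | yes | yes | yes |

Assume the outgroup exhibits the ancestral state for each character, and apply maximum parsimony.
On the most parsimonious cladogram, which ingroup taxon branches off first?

Character polarity is set by the outgroup: the derived state is whichever differs from the outgroup's state, so for Character 2, Character 3, Character 5 the derived state is 'no', and for the remaining characters it is 'yes'.
Character 1 (derived state 'yes') is shared by A, G, and M — a synapomorphy uniting that clade.
Character 2 (derived state 'no') is unique to C (autapomorphy; uninformative for grouping).
Only G and M show the derived state 'no' for Character 3, supporting them as a clade.
All ingroup taxa share the derived state 'yes' for Character 4; it defines the ingroup but does not resolve relationships within it.
Character 5: derived state 'no' in M only — an autapomorphy, so it tells us nothing about relationships among taxa.
Most parsimonious ingroup topology: (((G,M),A),C).
C is sister to the clade containing all other ingroup taxa, so it is the earliest-diverging (most basal) ingroup lineage.

C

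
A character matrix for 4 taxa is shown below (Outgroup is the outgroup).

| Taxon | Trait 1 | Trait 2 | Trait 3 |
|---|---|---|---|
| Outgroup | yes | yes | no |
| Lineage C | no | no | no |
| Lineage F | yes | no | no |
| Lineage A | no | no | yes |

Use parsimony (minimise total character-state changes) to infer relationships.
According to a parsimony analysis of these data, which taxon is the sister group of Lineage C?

Character polarity is set by the outgroup: the derived state is whichever differs from the outgroup's state, so for Trait 1, Trait 2 the derived state is 'no', and for the remaining characters it is 'yes'.
Only Lineage A and Lineage C show the derived state 'no' for Trait 1, supporting them as a clade.
Trait 2 (derived state 'no') is shared by all ingroup taxa — unites the whole ingroup.
Trait 3: derived state 'yes' in Lineage A only — an autapomorphy, so it tells us nothing about relationships among taxa.
Most parsimonious ingroup topology: ((Lineage C,Lineage A),Lineage F).
Lineage C and Lineage A form a cherry on this tree, so they are sister taxa.

Lineage A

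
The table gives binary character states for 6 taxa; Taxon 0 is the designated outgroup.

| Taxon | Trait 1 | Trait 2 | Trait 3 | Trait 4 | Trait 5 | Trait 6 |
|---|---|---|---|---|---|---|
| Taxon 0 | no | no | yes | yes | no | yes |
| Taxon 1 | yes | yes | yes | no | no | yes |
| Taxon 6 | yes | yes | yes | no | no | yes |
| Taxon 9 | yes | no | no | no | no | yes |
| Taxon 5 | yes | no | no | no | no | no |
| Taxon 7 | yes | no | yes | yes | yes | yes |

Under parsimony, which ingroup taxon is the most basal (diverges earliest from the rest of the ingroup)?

Character polarity is set by the outgroup: the derived state is whichever differs from the outgroup's state, so for Trait 3, Trait 4, Trait 6 the derived state is 'no', and for the remaining characters it is 'yes'.
All ingroup taxa share the derived state 'yes' for Trait 1; it defines the ingroup but does not resolve relationships within it.
Trait 2: derived state 'yes' in Taxon 1 and Taxon 6 only — synapomorphy for {Taxon 1, Taxon 6}.
Trait 3: derived state 'no' in Taxon 5 and Taxon 9 only — synapomorphy for {Taxon 5, Taxon 9}.
Trait 4 (derived state 'no') is shared by Taxon 1, Taxon 5, Taxon 6, and Taxon 9 — a synapomorphy uniting that clade.
Trait 5 (derived state 'yes') is unique to Taxon 7 (autapomorphy; uninformative for grouping).
Trait 6 (derived state 'no') is unique to Taxon 5 (autapomorphy; uninformative for grouping).
Most parsimonious ingroup topology: (((Taxon 1,Taxon 6),(Taxon 9,Taxon 5)),Taxon 7).
Taxon 7 is sister to the clade containing all other ingroup taxa, so it is the earliest-diverging (most basal) ingroup lineage.

Taxon 7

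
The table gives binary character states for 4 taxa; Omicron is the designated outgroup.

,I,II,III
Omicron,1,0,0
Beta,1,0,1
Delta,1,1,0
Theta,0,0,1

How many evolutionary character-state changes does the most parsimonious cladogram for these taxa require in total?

Character polarity is set by the outgroup: the derived state is whichever differs from the outgroup's state, so for I the derived state is '0', and for the remaining characters it is '1'.
I: derived state '0' in Theta only — an autapomorphy, so it tells us nothing about relationships among taxa.
II (derived state '1') is unique to Delta (autapomorphy; uninformative for grouping).
III (derived state '1') is shared by Beta and Theta — a synapomorphy uniting that clade.
Most parsimonious ingroup topology: ((Beta,Theta),Delta).
Changes per character on this tree: I: 1; II: 1; III: 1.
Total = 3.

3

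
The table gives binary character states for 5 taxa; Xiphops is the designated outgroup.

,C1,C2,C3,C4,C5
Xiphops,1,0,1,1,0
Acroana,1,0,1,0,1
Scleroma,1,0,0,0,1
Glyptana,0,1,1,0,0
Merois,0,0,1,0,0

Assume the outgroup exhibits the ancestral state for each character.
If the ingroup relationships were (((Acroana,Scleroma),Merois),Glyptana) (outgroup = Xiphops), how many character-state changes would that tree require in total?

Map each character onto (((Acroana,Scleroma),Merois),Glyptana) (rooted by Xiphops) and count the minimum state changes it requires (Fitch parsimony):
C1: 2; C2: 1; C3: 1; C4: 1; C5: 1.
Total tree length = 6.

6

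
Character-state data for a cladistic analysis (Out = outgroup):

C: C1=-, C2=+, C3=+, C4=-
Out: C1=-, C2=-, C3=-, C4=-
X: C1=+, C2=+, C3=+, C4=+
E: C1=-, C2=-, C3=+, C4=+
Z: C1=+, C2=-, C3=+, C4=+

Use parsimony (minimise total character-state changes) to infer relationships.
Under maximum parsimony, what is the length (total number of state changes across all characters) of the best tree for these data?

5

The outgroup has state '-' for every character, so '+' is the derived state throughout.
C1 (derived state '+') is shared by X and Z — a synapomorphy uniting that clade.
C2 groups C and X, which is incompatible with the clades supported by the remaining characters; treating it as convergent (homoplasy) costs fewer steps than any alternative tree.
C3 (derived state '+') is shared by all ingroup taxa — unites the whole ingroup.
Only E, X, and Z show the derived state '+' for C4, supporting them as a clade.
Most parsimonious ingroup topology: (C,((X,Z),E)).
Changes per character on this tree: C1: 1; C2: 2; C3: 1; C4: 1.
Total = 5.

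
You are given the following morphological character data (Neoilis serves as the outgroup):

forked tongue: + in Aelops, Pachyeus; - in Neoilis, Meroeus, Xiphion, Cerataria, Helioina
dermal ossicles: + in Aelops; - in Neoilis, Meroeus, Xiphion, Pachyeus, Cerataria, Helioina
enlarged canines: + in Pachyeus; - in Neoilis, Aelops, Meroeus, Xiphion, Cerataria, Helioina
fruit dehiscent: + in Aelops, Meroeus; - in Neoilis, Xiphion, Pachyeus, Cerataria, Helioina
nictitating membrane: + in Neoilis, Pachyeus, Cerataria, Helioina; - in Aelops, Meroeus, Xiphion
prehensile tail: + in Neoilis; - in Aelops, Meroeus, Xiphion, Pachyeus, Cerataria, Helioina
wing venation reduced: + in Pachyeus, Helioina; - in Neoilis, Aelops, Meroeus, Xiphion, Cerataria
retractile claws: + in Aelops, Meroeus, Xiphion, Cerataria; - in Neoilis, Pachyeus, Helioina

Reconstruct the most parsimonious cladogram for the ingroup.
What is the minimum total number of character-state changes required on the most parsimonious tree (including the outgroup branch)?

9

Character polarity is set by the outgroup: the derived state is whichever differs from the outgroup's state, so for nictitating membrane, prehensile tail the derived state is '-', and for the remaining characters it is '+'.
forked tongue (state '+') occurs in Aelops and Pachyeus but conflicts with the nesting implied by the other characters — most parsimoniously interpreted as homoplasy.
dermal ossicles: derived state '+' in Aelops only — an autapomorphy, so it tells us nothing about relationships among taxa.
enlarged canines: derived state '+' in Pachyeus only — an autapomorphy, so it tells us nothing about relationships among taxa.
Only Aelops and Meroeus show the derived state '+' for fruit dehiscent, supporting them as a clade.
nictitating membrane (derived state '-') is shared by Aelops, Meroeus, and Xiphion — a synapomorphy uniting that clade.
prehensile tail (derived state '-') is shared by all ingroup taxa — unites the whole ingroup.
Only Helioina and Pachyeus show the derived state '+' for wing venation reduced, supporting them as a clade.
retractile claws (derived state '+') is shared by Aelops, Cerataria, Meroeus, and Xiphion — a synapomorphy uniting that clade.
Most parsimonious ingroup topology: ((((Aelops,Meroeus),Xiphion),Cerataria),(Pachyeus,Helioina)).
Changes per character on this tree: forked tongue: 2; dermal ossicles: 1; enlarged canines: 1; fruit dehiscent: 1; nictitating membrane: 1; prehensile tail: 1; wing venation reduced: 1; retractile claws: 1.
Total = 9.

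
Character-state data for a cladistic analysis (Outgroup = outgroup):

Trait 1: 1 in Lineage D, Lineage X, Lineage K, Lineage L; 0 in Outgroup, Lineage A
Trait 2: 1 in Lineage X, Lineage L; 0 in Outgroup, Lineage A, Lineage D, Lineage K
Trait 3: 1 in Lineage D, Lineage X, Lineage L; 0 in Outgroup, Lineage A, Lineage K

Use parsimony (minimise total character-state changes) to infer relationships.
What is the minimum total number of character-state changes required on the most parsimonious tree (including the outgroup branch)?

3

The outgroup has state '0' for every character, so '1' is the derived state throughout.
Only Lineage D, Lineage K, Lineage L, and Lineage X show the derived state '1' for Trait 1, supporting them as a clade.
Only Lineage L and Lineage X show the derived state '1' for Trait 2, supporting them as a clade.
Trait 3 (derived state '1') is shared by Lineage D, Lineage L, and Lineage X — a synapomorphy uniting that clade.
Most parsimonious ingroup topology: (Lineage A,((Lineage D,(Lineage X,Lineage L)),Lineage K)).
Changes per character on this tree: Trait 1: 1; Trait 2: 1; Trait 3: 1.
Total = 3.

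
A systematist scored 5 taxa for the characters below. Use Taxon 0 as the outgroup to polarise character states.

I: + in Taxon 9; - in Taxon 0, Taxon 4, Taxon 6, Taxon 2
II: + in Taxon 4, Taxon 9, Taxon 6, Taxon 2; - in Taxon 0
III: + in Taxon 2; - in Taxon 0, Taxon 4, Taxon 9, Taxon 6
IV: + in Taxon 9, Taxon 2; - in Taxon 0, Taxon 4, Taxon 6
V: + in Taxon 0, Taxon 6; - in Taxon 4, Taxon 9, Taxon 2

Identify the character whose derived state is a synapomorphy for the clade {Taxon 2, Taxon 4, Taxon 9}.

Character polarity is set by the outgroup: the derived state is whichever differs from the outgroup's state, so for V the derived state is '-', and for the remaining characters it is '+'.
I (derived state '+') is unique to Taxon 9 (autapomorphy; uninformative for grouping).
All ingroup taxa share the derived state '+' for II; it defines the ingroup but does not resolve relationships within it.
III (derived state '+') is unique to Taxon 2 (autapomorphy; uninformative for grouping).
Only Taxon 2 and Taxon 9 show the derived state '+' for IV, supporting them as a clade.
V: derived state '-' in Taxon 2, Taxon 4, and Taxon 9 only — synapomorphy for {Taxon 2, Taxon 4, Taxon 9}.
Most parsimonious ingroup topology: (Taxon 6,(Taxon 4,(Taxon 2,Taxon 9))).
The clade {Taxon 2, Taxon 4, Taxon 9} is supported by V: its derived state '-' occurs in exactly those taxa and in no other taxon (including the outgroup).

V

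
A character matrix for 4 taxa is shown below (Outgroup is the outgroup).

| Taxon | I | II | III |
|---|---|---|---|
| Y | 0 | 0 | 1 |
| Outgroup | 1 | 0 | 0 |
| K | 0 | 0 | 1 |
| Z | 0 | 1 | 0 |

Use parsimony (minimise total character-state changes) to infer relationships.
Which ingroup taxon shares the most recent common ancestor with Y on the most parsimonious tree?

Character polarity is set by the outgroup: the derived state is whichever differs from the outgroup's state, so for I the derived state is '0', and for the remaining characters it is '1'.
I (derived state '0') is shared by all ingroup taxa — unites the whole ingroup.
II (derived state '1') is unique to Z (autapomorphy; uninformative for grouping).
III (derived state '1') is shared by K and Y — a synapomorphy uniting that clade.
Most parsimonious ingroup topology: ((K,Y),Z).
Y and K form a cherry on this tree, so they are sister taxa.

K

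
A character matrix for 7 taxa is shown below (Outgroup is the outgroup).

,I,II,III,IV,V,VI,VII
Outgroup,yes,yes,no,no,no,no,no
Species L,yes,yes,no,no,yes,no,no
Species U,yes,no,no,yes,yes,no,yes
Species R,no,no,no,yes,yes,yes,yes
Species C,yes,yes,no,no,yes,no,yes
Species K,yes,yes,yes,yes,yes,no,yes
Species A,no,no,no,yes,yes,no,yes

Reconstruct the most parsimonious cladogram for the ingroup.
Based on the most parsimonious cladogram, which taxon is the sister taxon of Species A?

Character polarity is set by the outgroup: the derived state is whichever differs from the outgroup's state, so for I, II the derived state is 'no', and for the remaining characters it is 'yes'.
Only Species A and Species R show the derived state 'no' for I, supporting them as a clade.
Only Species A, Species R, and Species U show the derived state 'no' for II, supporting them as a clade.
III: derived state 'yes' in Species K only — an autapomorphy, so it tells us nothing about relationships among taxa.
IV: derived state 'yes' in Species A, Species K, Species R, and Species U only — synapomorphy for {Species A, Species K, Species R, Species U}.
V (derived state 'yes') is shared by all ingroup taxa — unites the whole ingroup.
VI: derived state 'yes' in Species R only — an autapomorphy, so it tells us nothing about relationships among taxa.
VII: derived state 'yes' in Species A, Species C, Species K, Species R, and Species U only — synapomorphy for {Species A, Species C, Species K, Species R, Species U}.
Most parsimonious ingroup topology: (Species L,(((Species U,(Species R,Species A)),Species K),Species C)).
Species A and Species R form a cherry on this tree, so they are sister taxa.

Species R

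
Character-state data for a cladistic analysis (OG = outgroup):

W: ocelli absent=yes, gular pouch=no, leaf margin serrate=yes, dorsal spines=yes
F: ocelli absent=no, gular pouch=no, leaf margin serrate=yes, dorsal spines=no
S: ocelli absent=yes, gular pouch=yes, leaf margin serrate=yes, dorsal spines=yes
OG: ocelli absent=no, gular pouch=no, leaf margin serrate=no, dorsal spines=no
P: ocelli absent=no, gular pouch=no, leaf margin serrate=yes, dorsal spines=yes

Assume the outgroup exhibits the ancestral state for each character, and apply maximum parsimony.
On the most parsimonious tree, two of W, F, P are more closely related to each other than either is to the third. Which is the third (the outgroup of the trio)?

The outgroup has state 'no' for every character, so 'yes' is the derived state throughout.
Only S and W show the derived state 'yes' for ocelli absent, supporting them as a clade.
gular pouch (derived state 'yes') is unique to S (autapomorphy; uninformative for grouping).
leaf margin serrate (derived state 'yes') is shared by all ingroup taxa — unites the whole ingroup.
dorsal spines: derived state 'yes' in P, S, and W only — synapomorphy for {P, S, W}.
Most parsimonious ingroup topology: (((S,W),P),F).
W and P share a more recent common ancestor with each other than either does with F, so F is the least closely related of the three.

F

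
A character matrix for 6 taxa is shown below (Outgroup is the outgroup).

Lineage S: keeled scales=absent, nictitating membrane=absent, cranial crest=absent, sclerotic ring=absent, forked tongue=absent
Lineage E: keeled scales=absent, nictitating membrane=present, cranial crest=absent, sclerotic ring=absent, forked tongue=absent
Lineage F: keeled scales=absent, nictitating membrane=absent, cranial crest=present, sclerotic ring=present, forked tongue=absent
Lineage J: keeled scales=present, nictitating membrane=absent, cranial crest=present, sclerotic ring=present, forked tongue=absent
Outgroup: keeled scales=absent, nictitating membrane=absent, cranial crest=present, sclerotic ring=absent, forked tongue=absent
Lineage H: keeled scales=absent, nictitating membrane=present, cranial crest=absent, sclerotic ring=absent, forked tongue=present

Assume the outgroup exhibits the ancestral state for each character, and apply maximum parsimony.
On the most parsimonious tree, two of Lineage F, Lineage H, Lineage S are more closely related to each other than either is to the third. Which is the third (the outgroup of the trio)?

Character polarity is set by the outgroup: the derived state is whichever differs from the outgroup's state, so for cranial crest the derived state is 'absent', and for the remaining characters it is 'present'.
keeled scales: derived state 'present' in Lineage J only — an autapomorphy, so it tells us nothing about relationships among taxa.
nictitating membrane (derived state 'present') is shared by Lineage E and Lineage H — a synapomorphy uniting that clade.
Only Lineage E, Lineage H, and Lineage S show the derived state 'absent' for cranial crest, supporting them as a clade.
Only Lineage F and Lineage J show the derived state 'present' for sclerotic ring, supporting them as a clade.
forked tongue (derived state 'present') is unique to Lineage H (autapomorphy; uninformative for grouping).
Most parsimonious ingroup topology: ((Lineage F,Lineage J),(Lineage S,(Lineage E,Lineage H))).
Lineage H and Lineage S share a more recent common ancestor with each other than either does with Lineage F, so Lineage F is the least closely related of the three.

Lineage F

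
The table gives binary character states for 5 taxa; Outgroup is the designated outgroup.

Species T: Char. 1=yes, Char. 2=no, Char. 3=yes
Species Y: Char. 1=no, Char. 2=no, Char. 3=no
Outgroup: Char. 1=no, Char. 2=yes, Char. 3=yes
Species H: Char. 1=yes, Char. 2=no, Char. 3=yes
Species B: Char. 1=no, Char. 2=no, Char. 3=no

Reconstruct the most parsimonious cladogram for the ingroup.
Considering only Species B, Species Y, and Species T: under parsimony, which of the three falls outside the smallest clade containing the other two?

Species T

Character polarity is set by the outgroup: the derived state is whichever differs from the outgroup's state, so for Char. 2, Char. 3 the derived state is 'no', and for the remaining characters it is 'yes'.
Char. 1 (derived state 'yes') is shared by Species H and Species T — a synapomorphy uniting that clade.
All ingroup taxa share the derived state 'no' for Char. 2; it defines the ingroup but does not resolve relationships within it.
Only Species B and Species Y show the derived state 'no' for Char. 3, supporting them as a clade.
Most parsimonious ingroup topology: ((Species T,Species H),(Species B,Species Y)).
Species Y and Species B share a more recent common ancestor with each other than either does with Species T, so Species T is the least closely related of the three.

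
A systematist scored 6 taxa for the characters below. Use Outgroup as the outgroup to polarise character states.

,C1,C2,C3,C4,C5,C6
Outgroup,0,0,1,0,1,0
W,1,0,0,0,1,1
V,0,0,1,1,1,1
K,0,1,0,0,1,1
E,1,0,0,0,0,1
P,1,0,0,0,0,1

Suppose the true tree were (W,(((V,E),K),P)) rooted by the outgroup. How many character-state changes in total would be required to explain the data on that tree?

10

Map each character onto (W,(((V,E),K),P)) (rooted by Outgroup) and count the minimum state changes it requires (Fitch parsimony):
C1: 3; C2: 1; C3: 2; C4: 1; C5: 2; C6: 1.
Total tree length = 10.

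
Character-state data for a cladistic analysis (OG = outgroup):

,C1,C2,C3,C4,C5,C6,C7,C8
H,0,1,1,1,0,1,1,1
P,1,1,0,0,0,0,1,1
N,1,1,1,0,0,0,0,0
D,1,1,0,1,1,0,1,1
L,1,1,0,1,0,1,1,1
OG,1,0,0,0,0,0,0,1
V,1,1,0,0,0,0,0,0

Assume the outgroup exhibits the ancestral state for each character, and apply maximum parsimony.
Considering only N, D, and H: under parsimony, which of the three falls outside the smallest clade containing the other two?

N

Character polarity is set by the outgroup: the derived state is whichever differs from the outgroup's state, so for C1, C8 the derived state is '0', and for the remaining characters it is '1'.
C1 (derived state '0') is unique to H (autapomorphy; uninformative for grouping).
C2 (derived state '1') is shared by all ingroup taxa — unites the whole ingroup.
C3 groups H and N, which is incompatible with the clades supported by the remaining characters; treating it as convergent (homoplasy) costs fewer steps than any alternative tree.
Only D, H, and L show the derived state '1' for C4, supporting them as a clade.
C5 (derived state '1') is unique to D (autapomorphy; uninformative for grouping).
C6 (derived state '1') is shared by H and L — a synapomorphy uniting that clade.
Only D, H, L, and P show the derived state '1' for C7, supporting them as a clade.
C8: derived state '0' in N and V only — synapomorphy for {N, V}.
Most parsimonious ingroup topology: (((D,(L,H)),P),(V,N)).
D and H share a more recent common ancestor with each other than either does with N, so N is the least closely related of the three.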